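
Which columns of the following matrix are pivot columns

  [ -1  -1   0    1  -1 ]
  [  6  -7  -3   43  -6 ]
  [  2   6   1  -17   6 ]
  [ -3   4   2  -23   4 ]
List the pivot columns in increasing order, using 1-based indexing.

1, 2, 3, 5

R1 := -1·R1
  [  1   1   0   -1   1 ]
  [  6  -7  -3   43  -6 ]
  [  2   6   1  -17   6 ]
  [ -3   4   2  -23   4 ]
R2 := R2 − 6·R1
  [  1    1   0   -1    1 ]
  [  0  -13  -3   49  -12 ]
  [  2    6   1  -17    6 ]
  [ -3    4   2  -23    4 ]
R3 := R3 − 2·R1
  [  1    1   0   -1    1 ]
  [  0  -13  -3   49  -12 ]
  [  0    4   1  -15    4 ]
  [ -3    4   2  -23    4 ]
R4 := R4 + 3·R1
  [ 1    1   0   -1    1 ]
  [ 0  -13  -3   49  -12 ]
  [ 0    4   1  -15    4 ]
  [ 0    7   2  -26    7 ]
R2 := -1/13·R2
  [ 1  1     0      -1      1 ]
  [ 0  1  3/13  -49/13  12/13 ]
  [ 0  4     1     -15      4 ]
  [ 0  7     2     -26      7 ]
R3 := R3 − 4·R2
  [ 1  1     0      -1      1 ]
  [ 0  1  3/13  -49/13  12/13 ]
  [ 0  0  1/13    1/13   4/13 ]
  [ 0  7     2     -26      7 ]
R4 := R4 − 7·R2
  [ 1  1     0      -1      1 ]
  [ 0  1  3/13  -49/13  12/13 ]
  [ 0  0  1/13    1/13   4/13 ]
  [ 0  0  5/13    5/13   7/13 ]
R3 := 13·R3
  [ 1  1     0      -1      1 ]
  [ 0  1  3/13  -49/13  12/13 ]
  [ 0  0     1       1      4 ]
  [ 0  0  5/13    5/13   7/13 ]
R4 := R4 − 5/13·R3
  [ 1  1     0      -1      1 ]
  [ 0  1  3/13  -49/13  12/13 ]
  [ 0  0     1       1      4 ]
  [ 0  0     0       0     -1 ]
R4 := -1·R4
  [ 1  1     0      -1      1 ]
  [ 0  1  3/13  -49/13  12/13 ]
  [ 0  0     1       1      4 ]
  [ 0  0     0       0      1 ]
R3 := R3 − 4·R4
  [ 1  1     0      -1      1 ]
  [ 0  1  3/13  -49/13  12/13 ]
  [ 0  0     1       1      0 ]
  [ 0  0     0       0      1 ]
R2 := R2 − 12/13·R4
  [ 1  1     0      -1  1 ]
  [ 0  1  3/13  -49/13  0 ]
  [ 0  0     1       1  0 ]
  [ 0  0     0       0  1 ]
R1 := R1 − R4
  [ 1  1     0      -1  0 ]
  [ 0  1  3/13  -49/13  0 ]
  [ 0  0     1       1  0 ]
  [ 0  0     0       0  1 ]
R2 := R2 − 3/13·R3
  [ 1  1  0  -1  0 ]
  [ 0  1  0  -4  0 ]
  [ 0  0  1   1  0 ]
  [ 0  0  0   0  1 ]
R1 := R1 − R2
  [ 1  0  0   3  0 ]
  [ 0  1  0  -4  0 ]
  [ 0  0  1   1  0 ]
  [ 0  0  0   0  1 ]
Pivot columns are the columns containing a leading 1.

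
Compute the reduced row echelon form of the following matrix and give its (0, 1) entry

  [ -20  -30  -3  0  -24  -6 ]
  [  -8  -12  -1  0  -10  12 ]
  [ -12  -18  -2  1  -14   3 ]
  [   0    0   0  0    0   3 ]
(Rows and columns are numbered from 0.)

3/2

r1 ← -1/20·r1
  [   1  3/2  3/20  0  6/5  3/10 ]
  [  -8  -12    -1  0  -10    12 ]
  [ -12  -18    -2  1  -14     3 ]
  [   0    0     0  0    0     3 ]
r2 ← r2 + 8·r1
  [   1  3/2  3/20  0   6/5  3/10 ]
  [   0    0   1/5  0  -2/5  72/5 ]
  [ -12  -18    -2  1   -14     3 ]
  [   0    0     0  0     0     3 ]
r3 ← r3 + 12·r1
  [ 1  3/2  3/20  0   6/5  3/10 ]
  [ 0    0   1/5  0  -2/5  72/5 ]
  [ 0    0  -1/5  1   2/5  33/5 ]
  [ 0    0     0  0     0     3 ]
r2 ← 5·r2
  [ 1  3/2  3/20  0  6/5  3/10 ]
  [ 0    0     1  0   -2    72 ]
  [ 0    0  -1/5  1  2/5  33/5 ]
  [ 0    0     0  0    0     3 ]
r3 ← r3 + 1/5·r2
  [ 1  3/2  3/20  0  6/5  3/10 ]
  [ 0    0     1  0   -2    72 ]
  [ 0    0     0  1    0    21 ]
  [ 0    0     0  0    0     3 ]
r4 ← 1/3·r4
  [ 1  3/2  3/20  0  6/5  3/10 ]
  [ 0    0     1  0   -2    72 ]
  [ 0    0     0  1    0    21 ]
  [ 0    0     0  0    0     1 ]
r3 ← r3 − 21·r4
  [ 1  3/2  3/20  0  6/5  3/10 ]
  [ 0    0     1  0   -2    72 ]
  [ 0    0     0  1    0     0 ]
  [ 0    0     0  0    0     1 ]
r2 ← r2 − 72·r4
  [ 1  3/2  3/20  0  6/5  3/10 ]
  [ 0    0     1  0   -2     0 ]
  [ 0    0     0  1    0     0 ]
  [ 0    0     0  0    0     1 ]
r1 ← r1 − 3/10·r4
  [ 1  3/2  3/20  0  6/5  0 ]
  [ 0    0     1  0   -2  0 ]
  [ 0    0     0  1    0  0 ]
  [ 0    0     0  0    0  1 ]
r1 ← r1 − 3/20·r2
  [ 1  3/2  0  0  3/2  0 ]
  [ 0    0  1  0   -2  0 ]
  [ 0    0  0  1    0  0 ]
  [ 0    0  0  0    0  1 ]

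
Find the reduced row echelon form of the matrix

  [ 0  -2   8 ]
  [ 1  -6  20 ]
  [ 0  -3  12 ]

[[1, 0, -4], [0, 1, -4], [0, 0, 0]]

Swap R1 and R2.
Multiply R2 by -1/2.
Add 3 times R2 to R3.
Add 6 times R2 to R1.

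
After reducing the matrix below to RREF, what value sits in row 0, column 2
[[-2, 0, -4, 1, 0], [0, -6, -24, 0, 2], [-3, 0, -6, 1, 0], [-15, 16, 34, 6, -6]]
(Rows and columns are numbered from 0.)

R1 ← -1/2·R1
  [   1   0    2  -1/2   0 ]
  [   0  -6  -24     0   2 ]
  [  -3   0   -6     1   0 ]
  [ -15  16   34     6  -6 ]
R3 ← R3 + 3·R1
  [   1   0    2  -1/2   0 ]
  [   0  -6  -24     0   2 ]
  [   0   0    0  -1/2   0 ]
  [ -15  16   34     6  -6 ]
R4 ← R4 + 15·R1
  [ 1   0    2  -1/2   0 ]
  [ 0  -6  -24     0   2 ]
  [ 0   0    0  -1/2   0 ]
  [ 0  16   64  -3/2  -6 ]
R2 ← -1/6·R2
  [ 1   0   2  -1/2     0 ]
  [ 0   1   4     0  -1/3 ]
  [ 0   0   0  -1/2     0 ]
  [ 0  16  64  -3/2    -6 ]
R4 ← R4 − 16·R2
  [ 1  0  2  -1/2     0 ]
  [ 0  1  4     0  -1/3 ]
  [ 0  0  0  -1/2     0 ]
  [ 0  0  0  -3/2  -2/3 ]
R3 ← -2·R3
  [ 1  0  2  -1/2     0 ]
  [ 0  1  4     0  -1/3 ]
  [ 0  0  0     1     0 ]
  [ 0  0  0  -3/2  -2/3 ]
R4 ← R4 + 3/2·R3
  [ 1  0  2  -1/2     0 ]
  [ 0  1  4     0  -1/3 ]
  [ 0  0  0     1     0 ]
  [ 0  0  0     0  -2/3 ]
R4 ← -3/2·R4
  [ 1  0  2  -1/2     0 ]
  [ 0  1  4     0  -1/3 ]
  [ 0  0  0     1     0 ]
  [ 0  0  0     0     1 ]
R2 ← R2 + 1/3·R4
  [ 1  0  2  -1/2  0 ]
  [ 0  1  4     0  0 ]
  [ 0  0  0     1  0 ]
  [ 0  0  0     0  1 ]
R1 ← R1 + 1/2·R3
  [ 1  0  2  0  0 ]
  [ 0  1  4  0  0 ]
  [ 0  0  0  1  0 ]
  [ 0  0  0  0  1 ]

2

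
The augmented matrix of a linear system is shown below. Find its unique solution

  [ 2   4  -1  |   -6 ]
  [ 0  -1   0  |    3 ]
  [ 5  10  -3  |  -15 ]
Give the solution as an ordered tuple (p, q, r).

Multiply R1 by 1/2.
  [ 1   2  -1/2  |   -3 ]
  [ 0  -1     0  |    3 ]
  [ 5  10    -3  |  -15 ]
Subtract 5 times R1 from R3.
  [ 1   2  -1/2  |  -3 ]
  [ 0  -1     0  |   3 ]
  [ 0   0  -1/2  |   0 ]
Multiply R2 by -1.
  [ 1  2  -1/2  |  -3 ]
  [ 0  1     0  |  -3 ]
  [ 0  0  -1/2  |   0 ]
Multiply R3 by -2.
  [ 1  2  -1/2  |  -3 ]
  [ 0  1     0  |  -3 ]
  [ 0  0     1  |   0 ]
Add 1/2 times R3 to R1.
  [ 1  2  0  |  -3 ]
  [ 0  1  0  |  -3 ]
  [ 0  0  1  |   0 ]
Subtract 2 times R2 from R1.
  [ 1  0  0  |   3 ]
  [ 0  1  0  |  -3 ]
  [ 0  0  1  |   0 ]
Reading off the last column: p = 3, q = -3, r = 0.

(3, -3, 0)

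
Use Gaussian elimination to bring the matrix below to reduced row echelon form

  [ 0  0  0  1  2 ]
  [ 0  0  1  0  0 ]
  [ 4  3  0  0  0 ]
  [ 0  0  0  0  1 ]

[[1, 3/4, 0, 0, 0], [0, 0, 1, 0, 0], [0, 0, 0, 1, 0], [0, 0, 0, 0, 1]]

r1 ↔ r3
r1 → 1/4·r1
r3 → r3 − 2·r4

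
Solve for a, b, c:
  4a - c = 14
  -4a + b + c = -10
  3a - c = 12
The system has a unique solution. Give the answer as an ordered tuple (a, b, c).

Form the augmented matrix and row-reduce:
  [  4  0  -1  |   14 ]
  [ -4  1   1  |  -10 ]
  [  3  0  -1  |   12 ]
R1 ← 1/4·R1
  [  1  0  -1/4  |  7/2 ]
  [ -4  1     1  |  -10 ]
  [  3  0    -1  |   12 ]
R2 ← R2 + 4·R1
  [ 1  0  -1/4  |  7/2 ]
  [ 0  1     0  |    4 ]
  [ 3  0    -1  |   12 ]
R3 ← R3 − 3·R1
  [ 1  0  -1/4  |  7/2 ]
  [ 0  1     0  |    4 ]
  [ 0  0  -1/4  |  3/2 ]
R3 ← -4·R3
  [ 1  0  -1/4  |  7/2 ]
  [ 0  1     0  |    4 ]
  [ 0  0     1  |   -6 ]
R1 ← R1 + 1/4·R3
  [ 1  0  0  |   2 ]
  [ 0  1  0  |   4 ]
  [ 0  0  1  |  -6 ]
Reading off the last column: a = 2, b = 4, c = -6.

(2, 4, -6)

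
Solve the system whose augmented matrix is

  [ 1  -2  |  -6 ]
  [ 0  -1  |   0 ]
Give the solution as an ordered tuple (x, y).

(-6, 0)

R2 ← -1·R2
  [ 1  -2  |  -6 ]
  [ 0   1  |   0 ]
R1 ← R1 + 2·R2
  [ 1  0  |  -6 ]
  [ 0  1  |   0 ]
Reading off the last column: x = -6, y = 0.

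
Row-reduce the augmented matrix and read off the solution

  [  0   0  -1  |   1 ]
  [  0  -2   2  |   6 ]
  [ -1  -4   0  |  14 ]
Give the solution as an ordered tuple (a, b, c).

r1 ↔ r3
r1 → -1·r1
r2 → -1/2·r2
r3 → -1·r3
r2 → r2 + r3
r1 → r1 − 4·r2
Reading off the last column: a = 2, b = -4, c = -1.

(2, -4, -1)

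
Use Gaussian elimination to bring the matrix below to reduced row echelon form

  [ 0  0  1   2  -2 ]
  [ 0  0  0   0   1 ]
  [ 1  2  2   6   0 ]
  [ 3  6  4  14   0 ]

ρ1 <=> ρ3
ρ4 → ρ4 − 3·ρ1
ρ2 <=> ρ3
ρ4 → ρ4 + 2·ρ2
ρ4 → ρ4 + 4·ρ3
ρ2 → ρ2 + 2·ρ3
ρ1 → ρ1 − 2·ρ2

[[1, 2, 0, 2, 0], [0, 0, 1, 2, 0], [0, 0, 0, 0, 1], [0, 0, 0, 0, 0]]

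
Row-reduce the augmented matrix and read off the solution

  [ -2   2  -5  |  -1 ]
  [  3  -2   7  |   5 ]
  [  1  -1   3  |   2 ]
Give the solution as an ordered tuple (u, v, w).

R1 → -1/2·R1
R2 → R2 − 3·R1
R3 → R3 − R1
R3 → 2·R3
R2 → R2 + 1/2·R3
R1 → R1 − 5/2·R3
R1 → R1 + R2
Reading off the last column: u = -2, v = 5, w = 3.

(-2, 5, 3)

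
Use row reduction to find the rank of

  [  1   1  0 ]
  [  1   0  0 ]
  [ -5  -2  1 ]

rank = 3

R2 ← R2 − R1
  [  1   1  0 ]
  [  0  -1  0 ]
  [ -5  -2  1 ]
R3 ← R3 + 5·R1
  [ 1   1  0 ]
  [ 0  -1  0 ]
  [ 0   3  1 ]
R2 ← -1·R2
  [ 1  1  0 ]
  [ 0  1  0 ]
  [ 0  3  1 ]
R3 ← R3 − 3·R2
  [ 1  1  0 ]
  [ 0  1  0 ]
  [ 0  0  1 ]
R1 ← R1 − R2
  [ 1  0  0 ]
  [ 0  1  0 ]
  [ 0  0  1 ]
The reduced form has 3 nonzero rows.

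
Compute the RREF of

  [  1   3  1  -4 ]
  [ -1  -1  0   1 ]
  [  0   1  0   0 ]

R2 → R2 + R1
  [ 1  3  1  -4 ]
  [ 0  2  1  -3 ]
  [ 0  1  0   0 ]
R2 → 1/2·R2
  [ 1  3    1    -4 ]
  [ 0  1  1/2  -3/2 ]
  [ 0  1    0     0 ]
R3 → R3 − R2
  [ 1  3     1    -4 ]
  [ 0  1   1/2  -3/2 ]
  [ 0  0  -1/2   3/2 ]
R3 → -2·R3
  [ 1  3    1    -4 ]
  [ 0  1  1/2  -3/2 ]
  [ 0  0    1    -3 ]
R2 → R2 − 1/2·R3
  [ 1  3  1  -4 ]
  [ 0  1  0   0 ]
  [ 0  0  1  -3 ]
R1 → R1 − R3
  [ 1  3  0  -1 ]
  [ 0  1  0   0 ]
  [ 0  0  1  -3 ]
R1 → R1 − 3·R2
  [ 1  0  0  -1 ]
  [ 0  1  0   0 ]
  [ 0  0  1  -3 ]

[[1, 0, 0, -1], [0, 1, 0, 0], [0, 0, 1, -3]]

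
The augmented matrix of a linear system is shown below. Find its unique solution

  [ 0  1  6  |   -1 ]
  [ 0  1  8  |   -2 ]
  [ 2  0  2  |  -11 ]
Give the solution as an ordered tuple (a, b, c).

Swap R1 and R3.
  [ 2  0  2  |  -11 ]
  [ 0  1  8  |   -2 ]
  [ 0  1  6  |   -1 ]
Multiply R1 by 1/2.
  [ 1  0  1  |  -11/2 ]
  [ 0  1  8  |     -2 ]
  [ 0  1  6  |     -1 ]
Subtract R2 from R3.
  [ 1  0   1  |  -11/2 ]
  [ 0  1   8  |     -2 ]
  [ 0  0  -2  |      1 ]
Multiply R3 by -1/2.
  [ 1  0  1  |  -11/2 ]
  [ 0  1  8  |     -2 ]
  [ 0  0  1  |   -1/2 ]
Subtract 8 times R3 from R2.
  [ 1  0  1  |  -11/2 ]
  [ 0  1  0  |      2 ]
  [ 0  0  1  |   -1/2 ]
Subtract R3 from R1.
  [ 1  0  0  |    -5 ]
  [ 0  1  0  |     2 ]
  [ 0  0  1  |  -1/2 ]
Reading off the last column: a = -5, b = 2, c = -1/2.

(-5, 2, -1/2)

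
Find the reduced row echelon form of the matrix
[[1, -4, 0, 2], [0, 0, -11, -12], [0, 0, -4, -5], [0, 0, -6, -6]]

r2 := -1/11·r2
  [ 1  -4   0      2 ]
  [ 0   0   1  12/11 ]
  [ 0   0  -4     -5 ]
  [ 0   0  -6     -6 ]
r3 := r3 + 4·r2
  [ 1  -4   0      2 ]
  [ 0   0   1  12/11 ]
  [ 0   0   0  -7/11 ]
  [ 0   0  -6     -6 ]
r4 := r4 + 6·r2
  [ 1  -4  0      2 ]
  [ 0   0  1  12/11 ]
  [ 0   0  0  -7/11 ]
  [ 0   0  0   6/11 ]
r3 := -11/7·r3
  [ 1  -4  0      2 ]
  [ 0   0  1  12/11 ]
  [ 0   0  0      1 ]
  [ 0   0  0   6/11 ]
r4 := r4 − 6/11·r3
  [ 1  -4  0      2 ]
  [ 0   0  1  12/11 ]
  [ 0   0  0      1 ]
  [ 0   0  0      0 ]
r2 := r2 − 12/11·r3
  [ 1  -4  0  2 ]
  [ 0   0  1  0 ]
  [ 0   0  0  1 ]
  [ 0   0  0  0 ]
r1 := r1 − 2·r3
  [ 1  -4  0  0 ]
  [ 0   0  1  0 ]
  [ 0   0  0  1 ]
  [ 0   0  0  0 ]

[[1, -4, 0, 0], [0, 0, 1, 0], [0, 0, 0, 1], [0, 0, 0, 0]]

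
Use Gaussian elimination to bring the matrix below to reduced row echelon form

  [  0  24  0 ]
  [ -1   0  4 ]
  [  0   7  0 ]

Swap ρ1 and ρ2.
  [ -1   0  4 ]
  [  0  24  0 ]
  [  0   7  0 ]
Multiply ρ1 by -1.
  [ 1   0  -4 ]
  [ 0  24   0 ]
  [ 0   7   0 ]
Multiply ρ2 by 1/24.
  [ 1  0  -4 ]
  [ 0  1   0 ]
  [ 0  7   0 ]
Subtract 7 times ρ2 from ρ3.
  [ 1  0  -4 ]
  [ 0  1   0 ]
  [ 0  0   0 ]

[[1, 0, -4], [0, 1, 0], [0, 0, 0]]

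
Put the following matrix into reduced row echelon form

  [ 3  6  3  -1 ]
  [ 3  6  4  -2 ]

ρ1 -> 1/3·ρ1
  [ 1  2  1  -1/3 ]
  [ 3  6  4    -2 ]
ρ2 -> ρ2 − 3·ρ1
  [ 1  2  1  -1/3 ]
  [ 0  0  1    -1 ]
ρ1 -> ρ1 − ρ2
  [ 1  2  0  2/3 ]
  [ 0  0  1   -1 ]

[[1, 2, 0, 2/3], [0, 0, 1, -1]]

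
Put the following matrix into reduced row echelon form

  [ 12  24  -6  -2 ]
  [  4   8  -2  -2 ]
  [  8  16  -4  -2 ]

r1 -> 1/12·r1
  [ 1   2  -1/2  -1/6 ]
  [ 4   8    -2    -2 ]
  [ 8  16    -4    -2 ]
r2 -> r2 − 4·r1
  [ 1   2  -1/2  -1/6 ]
  [ 0   0     0  -4/3 ]
  [ 8  16    -4    -2 ]
r3 -> r3 − 8·r1
  [ 1  2  -1/2  -1/6 ]
  [ 0  0     0  -4/3 ]
  [ 0  0     0  -2/3 ]
r2 -> -3/4·r2
  [ 1  2  -1/2  -1/6 ]
  [ 0  0     0     1 ]
  [ 0  0     0  -2/3 ]
r3 -> r3 + 2/3·r2
  [ 1  2  -1/2  -1/6 ]
  [ 0  0     0     1 ]
  [ 0  0     0     0 ]
r1 -> r1 + 1/6·r2
  [ 1  2  -1/2  0 ]
  [ 0  0     0  1 ]
  [ 0  0     0  0 ]

[[1, 2, -1/2, 0], [0, 0, 0, 1], [0, 0, 0, 0]]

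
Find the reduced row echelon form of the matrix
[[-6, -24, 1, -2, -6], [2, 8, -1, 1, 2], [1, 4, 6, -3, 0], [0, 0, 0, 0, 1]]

R1 ← -1/6·R1
  [ 1  4  -1/6  1/3  1 ]
  [ 2  8    -1    1  2 ]
  [ 1  4     6   -3  0 ]
  [ 0  0     0    0  1 ]
R2 ← R2 − 2·R1
  [ 1  4  -1/6  1/3  1 ]
  [ 0  0  -2/3  1/3  0 ]
  [ 1  4     6   -3  0 ]
  [ 0  0     0    0  1 ]
R3 ← R3 − R1
  [ 1  4  -1/6    1/3   1 ]
  [ 0  0  -2/3    1/3   0 ]
  [ 0  0  37/6  -10/3  -1 ]
  [ 0  0     0      0   1 ]
R2 ← -3/2·R2
  [ 1  4  -1/6    1/3   1 ]
  [ 0  0     1   -1/2   0 ]
  [ 0  0  37/6  -10/3  -1 ]
  [ 0  0     0      0   1 ]
R3 ← R3 − 37/6·R2
  [ 1  4  -1/6   1/3   1 ]
  [ 0  0     1  -1/2   0 ]
  [ 0  0     0  -1/4  -1 ]
  [ 0  0     0     0   1 ]
R3 ← -4·R3
  [ 1  4  -1/6   1/3  1 ]
  [ 0  0     1  -1/2  0 ]
  [ 0  0     0     1  4 ]
  [ 0  0     0     0  1 ]
R3 ← R3 − 4·R4
  [ 1  4  -1/6   1/3  1 ]
  [ 0  0     1  -1/2  0 ]
  [ 0  0     0     1  0 ]
  [ 0  0     0     0  1 ]
R1 ← R1 − R4
  [ 1  4  -1/6   1/3  0 ]
  [ 0  0     1  -1/2  0 ]
  [ 0  0     0     1  0 ]
  [ 0  0     0     0  1 ]
R2 ← R2 + 1/2·R3
  [ 1  4  -1/6  1/3  0 ]
  [ 0  0     1    0  0 ]
  [ 0  0     0    1  0 ]
  [ 0  0     0    0  1 ]
R1 ← R1 − 1/3·R3
  [ 1  4  -1/6  0  0 ]
  [ 0  0     1  0  0 ]
  [ 0  0     0  1  0 ]
  [ 0  0     0  0  1 ]
R1 ← R1 + 1/6·R2
  [ 1  4  0  0  0 ]
  [ 0  0  1  0  0 ]
  [ 0  0  0  1  0 ]
  [ 0  0  0  0  1 ]

[[1, 4, 0, 0, 0], [0, 0, 1, 0, 0], [0, 0, 0, 1, 0], [0, 0, 0, 0, 1]]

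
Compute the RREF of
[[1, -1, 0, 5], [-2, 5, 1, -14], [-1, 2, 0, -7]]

r2 → r2 + 2·r1
  [  1  -1  0   5 ]
  [  0   3  1  -4 ]
  [ -1   2  0  -7 ]
r3 → r3 + r1
  [ 1  -1  0   5 ]
  [ 0   3  1  -4 ]
  [ 0   1  0  -2 ]
r2 → 1/3·r2
  [ 1  -1    0     5 ]
  [ 0   1  1/3  -4/3 ]
  [ 0   1    0    -2 ]
r3 → r3 − r2
  [ 1  -1     0     5 ]
  [ 0   1   1/3  -4/3 ]
  [ 0   0  -1/3  -2/3 ]
r3 → -3·r3
  [ 1  -1    0     5 ]
  [ 0   1  1/3  -4/3 ]
  [ 0   0    1     2 ]
r2 → r2 − 1/3·r3
  [ 1  -1  0   5 ]
  [ 0   1  0  -2 ]
  [ 0   0  1   2 ]
r1 → r1 + r2
  [ 1  0  0   3 ]
  [ 0  1  0  -2 ]
  [ 0  0  1   2 ]

[[1, 0, 0, 3], [0, 1, 0, -2], [0, 0, 1, 2]]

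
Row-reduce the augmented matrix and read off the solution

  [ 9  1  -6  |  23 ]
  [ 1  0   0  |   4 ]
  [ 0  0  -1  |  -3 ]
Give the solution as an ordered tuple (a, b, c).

Multiply r1 by 1/9.
Subtract r1 from r2.
Multiply r2 by -9.
Multiply r3 by -1.
Add 6 times r3 to r2.
Add 2/3 times r3 to r1.
Subtract 1/9 times r2 from r1.
Reading off the last column: a = 4, b = 5, c = 3.

(4, 5, 3)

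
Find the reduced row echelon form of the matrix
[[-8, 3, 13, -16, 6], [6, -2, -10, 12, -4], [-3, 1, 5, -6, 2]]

ρ1 := -1/8·ρ1
  [  1  -3/8  -13/8   2  -3/4 ]
  [  6    -2    -10  12    -4 ]
  [ -3     1      5  -6     2 ]
ρ2 := ρ2 − 6·ρ1
  [  1  -3/8  -13/8   2  -3/4 ]
  [  0   1/4   -1/4   0   1/2 ]
  [ -3     1      5  -6     2 ]
ρ3 := ρ3 + 3·ρ1
  [ 1  -3/8  -13/8  2  -3/4 ]
  [ 0   1/4   -1/4  0   1/2 ]
  [ 0  -1/8    1/8  0  -1/4 ]
ρ2 := 4·ρ2
  [ 1  -3/8  -13/8  2  -3/4 ]
  [ 0     1     -1  0     2 ]
  [ 0  -1/8    1/8  0  -1/4 ]
ρ3 := ρ3 + 1/8·ρ2
  [ 1  -3/8  -13/8  2  -3/4 ]
  [ 0     1     -1  0     2 ]
  [ 0     0      0  0     0 ]
ρ1 := ρ1 + 3/8·ρ2
  [ 1  0  -2  2  0 ]
  [ 0  1  -1  0  2 ]
  [ 0  0   0  0  0 ]

[[1, 0, -2, 2, 0], [0, 1, -1, 0, 2], [0, 0, 0, 0, 0]]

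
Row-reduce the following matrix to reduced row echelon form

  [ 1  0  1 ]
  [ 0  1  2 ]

[[1, 0, 1], [0, 1, 2]]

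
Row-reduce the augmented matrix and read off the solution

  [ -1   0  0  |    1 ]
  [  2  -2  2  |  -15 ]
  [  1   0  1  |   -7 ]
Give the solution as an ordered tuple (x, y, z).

R1 := -1·R1
R2 := R2 − 2·R1
R3 := R3 − R1
R2 := -1/2·R2
R2 := R2 + R3
Reading off the last column: x = -1, y = 1/2, z = -6.

(-1, 1/2, -6)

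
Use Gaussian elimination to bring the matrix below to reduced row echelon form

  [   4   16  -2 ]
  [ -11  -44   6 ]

ρ1 := 1/4·ρ1
  [   1    4  -1/2 ]
  [ -11  -44     6 ]
ρ2 := ρ2 + 11·ρ1
  [ 1  4  -1/2 ]
  [ 0  0   1/2 ]
ρ2 := 2·ρ2
  [ 1  4  -1/2 ]
  [ 0  0     1 ]
ρ1 := ρ1 + 1/2·ρ2
  [ 1  4  0 ]
  [ 0  0  1 ]

[[1, 4, 0], [0, 0, 1]]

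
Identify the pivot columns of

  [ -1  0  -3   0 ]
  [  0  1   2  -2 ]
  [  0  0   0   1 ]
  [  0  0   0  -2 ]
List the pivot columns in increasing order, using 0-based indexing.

0, 1, 3

r1 -> -1·r1
  [ 1  0  3   0 ]
  [ 0  1  2  -2 ]
  [ 0  0  0   1 ]
  [ 0  0  0  -2 ]
r4 -> r4 + 2·r3
  [ 1  0  3   0 ]
  [ 0  1  2  -2 ]
  [ 0  0  0   1 ]
  [ 0  0  0   0 ]
r2 -> r2 + 2·r3
  [ 1  0  3  0 ]
  [ 0  1  2  0 ]
  [ 0  0  0  1 ]
  [ 0  0  0  0 ]
Pivot columns are the columns containing a leading 1.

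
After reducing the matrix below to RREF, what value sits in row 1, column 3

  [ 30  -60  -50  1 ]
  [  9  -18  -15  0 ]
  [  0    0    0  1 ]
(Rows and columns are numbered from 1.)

Multiply R1 by 1/30.
  [ 1   -2  -5/3  1/30 ]
  [ 9  -18   -15     0 ]
  [ 0    0     0     1 ]
Subtract 9 times R1 from R2.
  [ 1  -2  -5/3   1/30 ]
  [ 0   0     0  -3/10 ]
  [ 0   0     0      1 ]
Multiply R2 by -10/3.
  [ 1  -2  -5/3  1/30 ]
  [ 0   0     0     1 ]
  [ 0   0     0     1 ]
Subtract R2 from R3.
  [ 1  -2  -5/3  1/30 ]
  [ 0   0     0     1 ]
  [ 0   0     0     0 ]
Subtract 1/30 times R2 from R1.
  [ 1  -2  -5/3  0 ]
  [ 0   0     0  1 ]
  [ 0   0     0  0 ]

-5/3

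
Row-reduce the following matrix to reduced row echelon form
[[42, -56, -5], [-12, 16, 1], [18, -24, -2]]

[[1, -4/3, 0], [0, 0, 1], [0, 0, 0]]

Multiply ρ1 by 1/42.
  [   1  -4/3  -5/42 ]
  [ -12    16      1 ]
  [  18   -24     -2 ]
Add 12 times ρ1 to ρ2.
  [  1  -4/3  -5/42 ]
  [  0     0   -3/7 ]
  [ 18   -24     -2 ]
Subtract 18 times ρ1 from ρ3.
  [ 1  -4/3  -5/42 ]
  [ 0     0   -3/7 ]
  [ 0     0    1/7 ]
Multiply ρ2 by -7/3.
  [ 1  -4/3  -5/42 ]
  [ 0     0      1 ]
  [ 0     0    1/7 ]
Subtract 1/7 times ρ2 from ρ3.
  [ 1  -4/3  -5/42 ]
  [ 0     0      1 ]
  [ 0     0      0 ]
Add 5/42 times ρ2 to ρ1.
  [ 1  -4/3  0 ]
  [ 0     0  1 ]
  [ 0     0  0 ]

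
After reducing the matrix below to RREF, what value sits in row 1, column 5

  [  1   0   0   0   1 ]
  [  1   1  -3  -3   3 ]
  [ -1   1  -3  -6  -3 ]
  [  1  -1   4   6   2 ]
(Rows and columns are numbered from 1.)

R2 → R2 − R1
  [  1   0   0   0   1 ]
  [  0   1  -3  -3   2 ]
  [ -1   1  -3  -6  -3 ]
  [  1  -1   4   6   2 ]
R3 → R3 + R1
  [ 1   0   0   0   1 ]
  [ 0   1  -3  -3   2 ]
  [ 0   1  -3  -6  -2 ]
  [ 1  -1   4   6   2 ]
R4 → R4 − R1
  [ 1   0   0   0   1 ]
  [ 0   1  -3  -3   2 ]
  [ 0   1  -3  -6  -2 ]
  [ 0  -1   4   6   1 ]
R3 → R3 − R2
  [ 1   0   0   0   1 ]
  [ 0   1  -3  -3   2 ]
  [ 0   0   0  -3  -4 ]
  [ 0  -1   4   6   1 ]
R4 → R4 + R2
  [ 1  0   0   0   1 ]
  [ 0  1  -3  -3   2 ]
  [ 0  0   0  -3  -4 ]
  [ 0  0   1   3   3 ]
R3 ↔ R4
  [ 1  0   0   0   1 ]
  [ 0  1  -3  -3   2 ]
  [ 0  0   1   3   3 ]
  [ 0  0   0  -3  -4 ]
R4 → -1/3·R4
  [ 1  0   0   0    1 ]
  [ 0  1  -3  -3    2 ]
  [ 0  0   1   3    3 ]
  [ 0  0   0   1  4/3 ]
R3 → R3 − 3·R4
  [ 1  0   0   0    1 ]
  [ 0  1  -3  -3    2 ]
  [ 0  0   1   0   -1 ]
  [ 0  0   0   1  4/3 ]
R2 → R2 + 3·R4
  [ 1  0   0  0    1 ]
  [ 0  1  -3  0    6 ]
  [ 0  0   1  0   -1 ]
  [ 0  0   0  1  4/3 ]
R2 → R2 + 3·R3
  [ 1  0  0  0    1 ]
  [ 0  1  0  0    3 ]
  [ 0  0  1  0   -1 ]
  [ 0  0  0  1  4/3 ]

1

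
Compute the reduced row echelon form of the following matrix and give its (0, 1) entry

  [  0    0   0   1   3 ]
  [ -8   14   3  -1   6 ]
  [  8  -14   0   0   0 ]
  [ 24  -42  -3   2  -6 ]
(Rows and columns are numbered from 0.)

-7/4

Swap R1 and R2.
  [ -8   14   3  -1   6 ]
  [  0    0   0   1   3 ]
  [  8  -14   0   0   0 ]
  [ 24  -42  -3   2  -6 ]
Multiply R1 by -1/8.
  [  1  -7/4  -3/8  1/8  -3/4 ]
  [  0     0     0    1     3 ]
  [  8   -14     0    0     0 ]
  [ 24   -42    -3    2    -6 ]
Subtract 8 times R1 from R3.
  [  1  -7/4  -3/8  1/8  -3/4 ]
  [  0     0     0    1     3 ]
  [  0     0     3   -1     6 ]
  [ 24   -42    -3    2    -6 ]
Subtract 24 times R1 from R4.
  [ 1  -7/4  -3/8  1/8  -3/4 ]
  [ 0     0     0    1     3 ]
  [ 0     0     3   -1     6 ]
  [ 0     0     6   -1    12 ]
Swap R2 and R3.
  [ 1  -7/4  -3/8  1/8  -3/4 ]
  [ 0     0     3   -1     6 ]
  [ 0     0     0    1     3 ]
  [ 0     0     6   -1    12 ]
Multiply R2 by 1/3.
  [ 1  -7/4  -3/8   1/8  -3/4 ]
  [ 0     0     1  -1/3     2 ]
  [ 0     0     0     1     3 ]
  [ 0     0     6    -1    12 ]
Subtract 6 times R2 from R4.
  [ 1  -7/4  -3/8   1/8  -3/4 ]
  [ 0     0     1  -1/3     2 ]
  [ 0     0     0     1     3 ]
  [ 0     0     0     1     0 ]
Subtract R3 from R4.
  [ 1  -7/4  -3/8   1/8  -3/4 ]
  [ 0     0     1  -1/3     2 ]
  [ 0     0     0     1     3 ]
  [ 0     0     0     0    -3 ]
Multiply R4 by -1/3.
  [ 1  -7/4  -3/8   1/8  -3/4 ]
  [ 0     0     1  -1/3     2 ]
  [ 0     0     0     1     3 ]
  [ 0     0     0     0     1 ]
Subtract 3 times R4 from R3.
  [ 1  -7/4  -3/8   1/8  -3/4 ]
  [ 0     0     1  -1/3     2 ]
  [ 0     0     0     1     0 ]
  [ 0     0     0     0     1 ]
Subtract 2 times R4 from R2.
  [ 1  -7/4  -3/8   1/8  -3/4 ]
  [ 0     0     1  -1/3     0 ]
  [ 0     0     0     1     0 ]
  [ 0     0     0     0     1 ]
Add 3/4 times R4 to R1.
  [ 1  -7/4  -3/8   1/8  0 ]
  [ 0     0     1  -1/3  0 ]
  [ 0     0     0     1  0 ]
  [ 0     0     0     0  1 ]
Add 1/3 times R3 to R2.
  [ 1  -7/4  -3/8  1/8  0 ]
  [ 0     0     1    0  0 ]
  [ 0     0     0    1  0 ]
  [ 0     0     0    0  1 ]
Subtract 1/8 times R3 from R1.
  [ 1  -7/4  -3/8  0  0 ]
  [ 0     0     1  0  0 ]
  [ 0     0     0  1  0 ]
  [ 0     0     0  0  1 ]
Add 3/8 times R2 to R1.
  [ 1  -7/4  0  0  0 ]
  [ 0     0  1  0  0 ]
  [ 0     0  0  1  0 ]
  [ 0     0  0  0  1 ]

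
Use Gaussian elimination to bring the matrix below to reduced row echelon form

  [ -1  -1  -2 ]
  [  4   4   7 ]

r1 → -1·r1
  [ 1  1  2 ]
  [ 4  4  7 ]
r2 → r2 − 4·r1
  [ 1  1   2 ]
  [ 0  0  -1 ]
r2 → -1·r2
  [ 1  1  2 ]
  [ 0  0  1 ]
r1 → r1 − 2·r2
  [ 1  1  0 ]
  [ 0  0  1 ]

[[1, 1, 0], [0, 0, 1]]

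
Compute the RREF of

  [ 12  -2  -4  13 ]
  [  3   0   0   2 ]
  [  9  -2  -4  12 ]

R1 ← 1/12·R1
  [ 1  -1/6  -1/3  13/12 ]
  [ 3     0     0      2 ]
  [ 9    -2    -4     12 ]
R2 ← R2 − 3·R1
  [ 1  -1/6  -1/3  13/12 ]
  [ 0   1/2     1   -5/4 ]
  [ 9    -2    -4     12 ]
R3 ← R3 − 9·R1
  [ 1  -1/6  -1/3  13/12 ]
  [ 0   1/2     1   -5/4 ]
  [ 0  -1/2    -1    9/4 ]
R2 ← 2·R2
  [ 1  -1/6  -1/3  13/12 ]
  [ 0     1     2   -5/2 ]
  [ 0  -1/2    -1    9/4 ]
R3 ← R3 + 1/2·R2
  [ 1  -1/6  -1/3  13/12 ]
  [ 0     1     2   -5/2 ]
  [ 0     0     0      1 ]
R2 ← R2 + 5/2·R3
  [ 1  -1/6  -1/3  13/12 ]
  [ 0     1     2      0 ]
  [ 0     0     0      1 ]
R1 ← R1 − 13/12·R3
  [ 1  -1/6  -1/3  0 ]
  [ 0     1     2  0 ]
  [ 0     0     0  1 ]
R1 ← R1 + 1/6·R2
  [ 1  0  0  0 ]
  [ 0  1  2  0 ]
  [ 0  0  0  1 ]

[[1, 0, 0, 0], [0, 1, 2, 0], [0, 0, 0, 1]]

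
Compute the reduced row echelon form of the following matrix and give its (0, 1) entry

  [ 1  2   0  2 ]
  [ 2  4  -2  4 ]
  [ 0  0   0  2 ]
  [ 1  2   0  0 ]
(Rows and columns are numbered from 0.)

2

Subtract 2 times ρ1 from ρ2.
  [ 1  2   0  2 ]
  [ 0  0  -2  0 ]
  [ 0  0   0  2 ]
  [ 1  2   0  0 ]
Subtract ρ1 from ρ4.
  [ 1  2   0   2 ]
  [ 0  0  -2   0 ]
  [ 0  0   0   2 ]
  [ 0  0   0  -2 ]
Multiply ρ2 by -1/2.
  [ 1  2  0   2 ]
  [ 0  0  1   0 ]
  [ 0  0  0   2 ]
  [ 0  0  0  -2 ]
Multiply ρ3 by 1/2.
  [ 1  2  0   2 ]
  [ 0  0  1   0 ]
  [ 0  0  0   1 ]
  [ 0  0  0  -2 ]
Add 2 times ρ3 to ρ4.
  [ 1  2  0  2 ]
  [ 0  0  1  0 ]
  [ 0  0  0  1 ]
  [ 0  0  0  0 ]
Subtract 2 times ρ3 from ρ1.
  [ 1  2  0  0 ]
  [ 0  0  1  0 ]
  [ 0  0  0  1 ]
  [ 0  0  0  0 ]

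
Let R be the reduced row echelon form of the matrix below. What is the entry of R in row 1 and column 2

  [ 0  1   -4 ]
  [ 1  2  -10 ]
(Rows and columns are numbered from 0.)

Swap ρ1 and ρ2.
  [ 1  2  -10 ]
  [ 0  1   -4 ]
Subtract 2 times ρ2 from ρ1.
  [ 1  0  -2 ]
  [ 0  1  -4 ]

-4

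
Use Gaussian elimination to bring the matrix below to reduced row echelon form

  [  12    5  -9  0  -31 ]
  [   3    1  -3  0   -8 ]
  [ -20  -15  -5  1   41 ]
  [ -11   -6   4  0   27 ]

ρ1 := 1/12·ρ1
  [   1  5/12  -3/4  0  -31/12 ]
  [   3     1    -3  0      -8 ]
  [ -20   -15    -5  1      41 ]
  [ -11    -6     4  0      27 ]
ρ2 := ρ2 − 3·ρ1
  [   1  5/12  -3/4  0  -31/12 ]
  [   0  -1/4  -3/4  0    -1/4 ]
  [ -20   -15    -5  1      41 ]
  [ -11    -6     4  0      27 ]
ρ3 := ρ3 + 20·ρ1
  [   1   5/12  -3/4  0  -31/12 ]
  [   0   -1/4  -3/4  0    -1/4 ]
  [   0  -20/3   -20  1   -32/3 ]
  [ -11     -6     4  0      27 ]
ρ4 := ρ4 + 11·ρ1
  [ 1    5/12   -3/4  0  -31/12 ]
  [ 0    -1/4   -3/4  0    -1/4 ]
  [ 0   -20/3    -20  1   -32/3 ]
  [ 0  -17/12  -17/4  0  -17/12 ]
ρ2 := -4·ρ2
  [ 1    5/12   -3/4  0  -31/12 ]
  [ 0       1      3  0       1 ]
  [ 0   -20/3    -20  1   -32/3 ]
  [ 0  -17/12  -17/4  0  -17/12 ]
ρ3 := ρ3 + 20/3·ρ2
  [ 1    5/12   -3/4  0  -31/12 ]
  [ 0       1      3  0       1 ]
  [ 0       0      0  1      -4 ]
  [ 0  -17/12  -17/4  0  -17/12 ]
ρ4 := ρ4 + 17/12·ρ2
  [ 1  5/12  -3/4  0  -31/12 ]
  [ 0     1     3  0       1 ]
  [ 0     0     0  1      -4 ]
  [ 0     0     0  0       0 ]
ρ1 := ρ1 − 5/12·ρ2
  [ 1  0  -2  0  -3 ]
  [ 0  1   3  0   1 ]
  [ 0  0   0  1  -4 ]
  [ 0  0   0  0   0 ]

[[1, 0, -2, 0, -3], [0, 1, 3, 0, 1], [0, 0, 0, 1, -4], [0, 0, 0, 0, 0]]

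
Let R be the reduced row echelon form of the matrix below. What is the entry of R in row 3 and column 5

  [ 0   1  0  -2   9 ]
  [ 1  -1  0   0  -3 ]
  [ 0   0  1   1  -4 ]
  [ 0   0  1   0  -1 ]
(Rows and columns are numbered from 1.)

ρ1 <=> ρ2
  [ 1  -1  0   0  -3 ]
  [ 0   1  0  -2   9 ]
  [ 0   0  1   1  -4 ]
  [ 0   0  1   0  -1 ]
ρ4 → ρ4 − ρ3
  [ 1  -1  0   0  -3 ]
  [ 0   1  0  -2   9 ]
  [ 0   0  1   1  -4 ]
  [ 0   0  0  -1   3 ]
ρ4 → -1·ρ4
  [ 1  -1  0   0  -3 ]
  [ 0   1  0  -2   9 ]
  [ 0   0  1   1  -4 ]
  [ 0   0  0   1  -3 ]
ρ3 → ρ3 − ρ4
  [ 1  -1  0   0  -3 ]
  [ 0   1  0  -2   9 ]
  [ 0   0  1   0  -1 ]
  [ 0   0  0   1  -3 ]
ρ2 → ρ2 + 2·ρ4
  [ 1  -1  0  0  -3 ]
  [ 0   1  0  0   3 ]
  [ 0   0  1  0  -1 ]
  [ 0   0  0  1  -3 ]
ρ1 → ρ1 + ρ2
  [ 1  0  0  0   0 ]
  [ 0  1  0  0   3 ]
  [ 0  0  1  0  -1 ]
  [ 0  0  0  1  -3 ]

-1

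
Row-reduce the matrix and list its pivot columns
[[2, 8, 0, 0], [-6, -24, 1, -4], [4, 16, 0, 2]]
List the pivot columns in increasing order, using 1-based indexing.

1, 3, 4

r1 → 1/2·r1
  [  1    4  0   0 ]
  [ -6  -24  1  -4 ]
  [  4   16  0   2 ]
r2 → r2 + 6·r1
  [ 1   4  0   0 ]
  [ 0   0  1  -4 ]
  [ 4  16  0   2 ]
r3 → r3 − 4·r1
  [ 1  4  0   0 ]
  [ 0  0  1  -4 ]
  [ 0  0  0   2 ]
r3 → 1/2·r3
  [ 1  4  0   0 ]
  [ 0  0  1  -4 ]
  [ 0  0  0   1 ]
r2 → r2 + 4·r3
  [ 1  4  0  0 ]
  [ 0  0  1  0 ]
  [ 0  0  0  1 ]
Pivot columns are the columns containing a leading 1.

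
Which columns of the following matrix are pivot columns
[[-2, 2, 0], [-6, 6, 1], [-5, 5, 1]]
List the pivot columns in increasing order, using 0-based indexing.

Multiply R1 by -1/2.
  [  1  -1  0 ]
  [ -6   6  1 ]
  [ -5   5  1 ]
Add 6 times R1 to R2.
  [  1  -1  0 ]
  [  0   0  1 ]
  [ -5   5  1 ]
Add 5 times R1 to R3.
  [ 1  -1  0 ]
  [ 0   0  1 ]
  [ 0   0  1 ]
Subtract R2 from R3.
  [ 1  -1  0 ]
  [ 0   0  1 ]
  [ 0   0  0 ]
Pivot columns are the columns containing a leading 1.

0, 2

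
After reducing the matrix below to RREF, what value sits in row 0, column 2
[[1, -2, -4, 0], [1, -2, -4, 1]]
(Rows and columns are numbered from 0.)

Subtract R1 from R2.

-4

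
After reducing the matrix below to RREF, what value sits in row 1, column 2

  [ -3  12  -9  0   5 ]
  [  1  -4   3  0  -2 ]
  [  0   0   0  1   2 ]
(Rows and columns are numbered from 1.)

R1 → -1/3·R1
  [ 1  -4  3  0  -5/3 ]
  [ 1  -4  3  0    -2 ]
  [ 0   0  0  1     2 ]
R2 → R2 − R1
  [ 1  -4  3  0  -5/3 ]
  [ 0   0  0  0  -1/3 ]
  [ 0   0  0  1     2 ]
R2 <=> R3
  [ 1  -4  3  0  -5/3 ]
  [ 0   0  0  1     2 ]
  [ 0   0  0  0  -1/3 ]
R3 → -3·R3
  [ 1  -4  3  0  -5/3 ]
  [ 0   0  0  1     2 ]
  [ 0   0  0  0     1 ]
R2 → R2 − 2·R3
  [ 1  -4  3  0  -5/3 ]
  [ 0   0  0  1     0 ]
  [ 0   0  0  0     1 ]
R1 → R1 + 5/3·R3
  [ 1  -4  3  0  0 ]
  [ 0   0  0  1  0 ]
  [ 0   0  0  0  1 ]

-4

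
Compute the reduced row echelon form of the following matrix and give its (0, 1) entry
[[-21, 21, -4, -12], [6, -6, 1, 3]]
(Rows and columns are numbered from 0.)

-1

r1 := -1/21·r1
  [ 1  -1  4/21  4/7 ]
  [ 6  -6     1    3 ]
r2 := r2 − 6·r1
  [ 1  -1  4/21   4/7 ]
  [ 0   0  -1/7  -3/7 ]
r2 := -7·r2
  [ 1  -1  4/21  4/7 ]
  [ 0   0     1    3 ]
r1 := r1 − 4/21·r2
  [ 1  -1  0  0 ]
  [ 0   0  1  3 ]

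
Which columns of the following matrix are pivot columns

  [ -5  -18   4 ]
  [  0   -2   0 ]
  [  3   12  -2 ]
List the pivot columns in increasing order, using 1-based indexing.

1, 2, 3

R1 := -1/5·R1
  [ 1  18/5  -4/5 ]
  [ 0    -2     0 ]
  [ 3    12    -2 ]
R3 := R3 − 3·R1
  [ 1  18/5  -4/5 ]
  [ 0    -2     0 ]
  [ 0   6/5   2/5 ]
R2 := -1/2·R2
  [ 1  18/5  -4/5 ]
  [ 0     1     0 ]
  [ 0   6/5   2/5 ]
R3 := R3 − 6/5·R2
  [ 1  18/5  -4/5 ]
  [ 0     1     0 ]
  [ 0     0   2/5 ]
R3 := 5/2·R3
  [ 1  18/5  -4/5 ]
  [ 0     1     0 ]
  [ 0     0     1 ]
R1 := R1 + 4/5·R3
  [ 1  18/5  0 ]
  [ 0     1  0 ]
  [ 0     0  1 ]
R1 := R1 − 18/5·R2
  [ 1  0  0 ]
  [ 0  1  0 ]
  [ 0  0  1 ]
Pivot columns are the columns containing a leading 1.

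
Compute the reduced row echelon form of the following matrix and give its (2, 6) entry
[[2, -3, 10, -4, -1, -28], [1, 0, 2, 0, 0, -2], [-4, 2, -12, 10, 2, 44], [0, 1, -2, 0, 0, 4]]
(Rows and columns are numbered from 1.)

Multiply R1 by 1/2.
  [  1  -3/2    5  -2  -1/2  -14 ]
  [  1     0    2   0     0   -2 ]
  [ -4     2  -12  10     2   44 ]
  [  0     1   -2   0     0    4 ]
Subtract R1 from R2.
  [  1  -3/2    5  -2  -1/2  -14 ]
  [  0   3/2   -3   2   1/2   12 ]
  [ -4     2  -12  10     2   44 ]
  [  0     1   -2   0     0    4 ]
Add 4 times R1 to R3.
  [ 1  -3/2   5  -2  -1/2  -14 ]
  [ 0   3/2  -3   2   1/2   12 ]
  [ 0    -4   8   2     0  -12 ]
  [ 0     1  -2   0     0    4 ]
Multiply R2 by 2/3.
  [ 1  -3/2   5   -2  -1/2  -14 ]
  [ 0     1  -2  4/3   1/3    8 ]
  [ 0    -4   8    2     0  -12 ]
  [ 0     1  -2    0     0    4 ]
Add 4 times R2 to R3.
  [ 1  -3/2   5    -2  -1/2  -14 ]
  [ 0     1  -2   4/3   1/3    8 ]
  [ 0     0   0  22/3   4/3   20 ]
  [ 0     1  -2     0     0    4 ]
Subtract R2 from R4.
  [ 1  -3/2   5    -2  -1/2  -14 ]
  [ 0     1  -2   4/3   1/3    8 ]
  [ 0     0   0  22/3   4/3   20 ]
  [ 0     0   0  -4/3  -1/3   -4 ]
Multiply R3 by 3/22.
  [ 1  -3/2   5    -2  -1/2    -14 ]
  [ 0     1  -2   4/3   1/3      8 ]
  [ 0     0   0     1  2/11  30/11 ]
  [ 0     0   0  -4/3  -1/3     -4 ]
Add 4/3 times R3 to R4.
  [ 1  -3/2   5   -2   -1/2    -14 ]
  [ 0     1  -2  4/3    1/3      8 ]
  [ 0     0   0    1   2/11  30/11 ]
  [ 0     0   0    0  -1/11  -4/11 ]
Multiply R4 by -11.
  [ 1  -3/2   5   -2  -1/2    -14 ]
  [ 0     1  -2  4/3   1/3      8 ]
  [ 0     0   0    1  2/11  30/11 ]
  [ 0     0   0    0     1      4 ]
Subtract 2/11 times R4 from R3.
  [ 1  -3/2   5   -2  -1/2  -14 ]
  [ 0     1  -2  4/3   1/3    8 ]
  [ 0     0   0    1     0    2 ]
  [ 0     0   0    0     1    4 ]
Subtract 1/3 times R4 from R2.
  [ 1  -3/2   5   -2  -1/2   -14 ]
  [ 0     1  -2  4/3     0  20/3 ]
  [ 0     0   0    1     0     2 ]
  [ 0     0   0    0     1     4 ]
Add 1/2 times R4 to R1.
  [ 1  -3/2   5   -2  0   -12 ]
  [ 0     1  -2  4/3  0  20/3 ]
  [ 0     0   0    1  0     2 ]
  [ 0     0   0    0  1     4 ]
Subtract 4/3 times R3 from R2.
  [ 1  -3/2   5  -2  0  -12 ]
  [ 0     1  -2   0  0    4 ]
  [ 0     0   0   1  0    2 ]
  [ 0     0   0   0  1    4 ]
Add 2 times R3 to R1.
  [ 1  -3/2   5  0  0  -8 ]
  [ 0     1  -2  0  0   4 ]
  [ 0     0   0  1  0   2 ]
  [ 0     0   0  0  1   4 ]
Add 3/2 times R2 to R1.
  [ 1  0   2  0  0  -2 ]
  [ 0  1  -2  0  0   4 ]
  [ 0  0   0  1  0   2 ]
  [ 0  0   0  0  1   4 ]

4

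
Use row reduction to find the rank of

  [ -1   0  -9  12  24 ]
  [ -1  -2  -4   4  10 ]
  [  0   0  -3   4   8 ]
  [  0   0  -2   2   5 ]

R1 -> -1·R1
  [  1   0   9  -12  -24 ]
  [ -1  -2  -4    4   10 ]
  [  0   0  -3    4    8 ]
  [  0   0  -2    2    5 ]
R2 -> R2 + R1
  [ 1   0   9  -12  -24 ]
  [ 0  -2   5   -8  -14 ]
  [ 0   0  -3    4    8 ]
  [ 0   0  -2    2    5 ]
R2 -> -1/2·R2
  [ 1  0     9  -12  -24 ]
  [ 0  1  -5/2    4    7 ]
  [ 0  0    -3    4    8 ]
  [ 0  0    -2    2    5 ]
R3 -> -1/3·R3
  [ 1  0     9   -12   -24 ]
  [ 0  1  -5/2     4     7 ]
  [ 0  0     1  -4/3  -8/3 ]
  [ 0  0    -2     2     5 ]
R4 -> R4 + 2·R3
  [ 1  0     9   -12   -24 ]
  [ 0  1  -5/2     4     7 ]
  [ 0  0     1  -4/3  -8/3 ]
  [ 0  0     0  -2/3  -1/3 ]
R4 -> -3/2·R4
  [ 1  0     9   -12   -24 ]
  [ 0  1  -5/2     4     7 ]
  [ 0  0     1  -4/3  -8/3 ]
  [ 0  0     0     1   1/2 ]
R3 -> R3 + 4/3·R4
  [ 1  0     9  -12  -24 ]
  [ 0  1  -5/2    4    7 ]
  [ 0  0     1    0   -2 ]
  [ 0  0     0    1  1/2 ]
R2 -> R2 − 4·R4
  [ 1  0     9  -12  -24 ]
  [ 0  1  -5/2    0    5 ]
  [ 0  0     1    0   -2 ]
  [ 0  0     0    1  1/2 ]
R1 -> R1 + 12·R4
  [ 1  0     9  0  -18 ]
  [ 0  1  -5/2  0    5 ]
  [ 0  0     1  0   -2 ]
  [ 0  0     0  1  1/2 ]
R2 -> R2 + 5/2·R3
  [ 1  0  9  0  -18 ]
  [ 0  1  0  0    0 ]
  [ 0  0  1  0   -2 ]
  [ 0  0  0  1  1/2 ]
R1 -> R1 − 9·R3
  [ 1  0  0  0    0 ]
  [ 0  1  0  0    0 ]
  [ 0  0  1  0   -2 ]
  [ 0  0  0  1  1/2 ]
The reduced form has 4 nonzero rows.

rank = 4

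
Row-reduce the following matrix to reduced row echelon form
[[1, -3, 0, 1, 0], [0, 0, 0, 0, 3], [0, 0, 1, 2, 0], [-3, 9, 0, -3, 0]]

[[1, -3, 0, 1, 0], [0, 0, 1, 2, 0], [0, 0, 0, 0, 1], [0, 0, 0, 0, 0]]

ρ4 -> ρ4 + 3·ρ1
  [ 1  -3  0  1  0 ]
  [ 0   0  0  0  3 ]
  [ 0   0  1  2  0 ]
  [ 0   0  0  0  0 ]
ρ2 ↔ ρ3
  [ 1  -3  0  1  0 ]
  [ 0   0  1  2  0 ]
  [ 0   0  0  0  3 ]
  [ 0   0  0  0  0 ]
ρ3 -> 1/3·ρ3
  [ 1  -3  0  1  0 ]
  [ 0   0  1  2  0 ]
  [ 0   0  0  0  1 ]
  [ 0   0  0  0  0 ]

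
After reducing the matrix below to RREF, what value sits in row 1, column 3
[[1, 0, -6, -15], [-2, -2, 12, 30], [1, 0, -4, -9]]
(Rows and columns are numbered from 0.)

0

r2 → r2 + 2·r1
r3 → r3 − r1
r2 → -1/2·r2
r3 → 1/2·r3
r1 → r1 + 6·r3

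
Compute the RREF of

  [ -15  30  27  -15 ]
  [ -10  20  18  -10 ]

[[1, -2, -9/5, 1], [0, 0, 0, 0]]

R1 → -1/15·R1
  [   1  -2  -9/5    1 ]
  [ -10  20    18  -10 ]
R2 → R2 + 10·R1
  [ 1  -2  -9/5  1 ]
  [ 0   0     0  0 ]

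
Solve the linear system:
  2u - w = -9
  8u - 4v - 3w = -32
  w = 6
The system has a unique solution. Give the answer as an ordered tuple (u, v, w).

Form the augmented matrix and row-reduce:
  [ 2   0  -1  |   -9 ]
  [ 8  -4  -3  |  -32 ]
  [ 0   0   1  |    6 ]
r1 ← 1/2·r1
  [ 1   0  -1/2  |  -9/2 ]
  [ 8  -4    -3  |   -32 ]
  [ 0   0     1  |     6 ]
r2 ← r2 − 8·r1
  [ 1   0  -1/2  |  -9/2 ]
  [ 0  -4     1  |     4 ]
  [ 0   0     1  |     6 ]
r2 ← -1/4·r2
  [ 1  0  -1/2  |  -9/2 ]
  [ 0  1  -1/4  |    -1 ]
  [ 0  0     1  |     6 ]
r2 ← r2 + 1/4·r3
  [ 1  0  -1/2  |  -9/2 ]
  [ 0  1     0  |   1/2 ]
  [ 0  0     1  |     6 ]
r1 ← r1 + 1/2·r3
  [ 1  0  0  |  -3/2 ]
  [ 0  1  0  |   1/2 ]
  [ 0  0  1  |     6 ]
Reading off the last column: u = -3/2, v = 1/2, w = 6.

(-3/2, 1/2, 6)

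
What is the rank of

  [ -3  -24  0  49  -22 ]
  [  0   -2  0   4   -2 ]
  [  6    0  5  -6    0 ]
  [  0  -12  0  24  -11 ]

rank = 4

Multiply ρ1 by -1/3.
  [ 1    8  0  -49/3  22/3 ]
  [ 0   -2  0      4    -2 ]
  [ 6    0  5     -6     0 ]
  [ 0  -12  0     24   -11 ]
Subtract 6 times ρ1 from ρ3.
  [ 1    8  0  -49/3  22/3 ]
  [ 0   -2  0      4    -2 ]
  [ 0  -48  5     92   -44 ]
  [ 0  -12  0     24   -11 ]
Multiply ρ2 by -1/2.
  [ 1    8  0  -49/3  22/3 ]
  [ 0    1  0     -2     1 ]
  [ 0  -48  5     92   -44 ]
  [ 0  -12  0     24   -11 ]
Add 48 times ρ2 to ρ3.
  [ 1    8  0  -49/3  22/3 ]
  [ 0    1  0     -2     1 ]
  [ 0    0  5     -4     4 ]
  [ 0  -12  0     24   -11 ]
Add 12 times ρ2 to ρ4.
  [ 1  8  0  -49/3  22/3 ]
  [ 0  1  0     -2     1 ]
  [ 0  0  5     -4     4 ]
  [ 0  0  0      0     1 ]
Multiply ρ3 by 1/5.
  [ 1  8  0  -49/3  22/3 ]
  [ 0  1  0     -2     1 ]
  [ 0  0  1   -4/5   4/5 ]
  [ 0  0  0      0     1 ]
Subtract 4/5 times ρ4 from ρ3.
  [ 1  8  0  -49/3  22/3 ]
  [ 0  1  0     -2     1 ]
  [ 0  0  1   -4/5     0 ]
  [ 0  0  0      0     1 ]
Subtract ρ4 from ρ2.
  [ 1  8  0  -49/3  22/3 ]
  [ 0  1  0     -2     0 ]
  [ 0  0  1   -4/5     0 ]
  [ 0  0  0      0     1 ]
Subtract 22/3 times ρ4 from ρ1.
  [ 1  8  0  -49/3  0 ]
  [ 0  1  0     -2  0 ]
  [ 0  0  1   -4/5  0 ]
  [ 0  0  0      0  1 ]
Subtract 8 times ρ2 from ρ1.
  [ 1  0  0  -1/3  0 ]
  [ 0  1  0    -2  0 ]
  [ 0  0  1  -4/5  0 ]
  [ 0  0  0     0  1 ]
The reduced form has 4 nonzero rows.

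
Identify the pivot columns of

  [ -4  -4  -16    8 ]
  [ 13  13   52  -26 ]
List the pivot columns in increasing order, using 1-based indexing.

1

r1 -> -1/4·r1
  [  1   1   4   -2 ]
  [ 13  13  52  -26 ]
r2 -> r2 − 13·r1
  [ 1  1  4  -2 ]
  [ 0  0  0   0 ]
Pivot columns are the columns containing a leading 1.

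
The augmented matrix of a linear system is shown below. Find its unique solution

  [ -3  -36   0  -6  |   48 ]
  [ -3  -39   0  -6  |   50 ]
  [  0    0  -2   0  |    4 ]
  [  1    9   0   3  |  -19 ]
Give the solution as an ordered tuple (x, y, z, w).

(2, -2/3, -2, -5)

Multiply ρ1 by -1/3.
  [  1   12   0   2  |  -16 ]
  [ -3  -39   0  -6  |   50 ]
  [  0    0  -2   0  |    4 ]
  [  1    9   0   3  |  -19 ]
Add 3 times ρ1 to ρ2.
  [ 1  12   0  2  |  -16 ]
  [ 0  -3   0  0  |    2 ]
  [ 0   0  -2  0  |    4 ]
  [ 1   9   0  3  |  -19 ]
Subtract ρ1 from ρ4.
  [ 1  12   0  2  |  -16 ]
  [ 0  -3   0  0  |    2 ]
  [ 0   0  -2  0  |    4 ]
  [ 0  -3   0  1  |   -3 ]
Multiply ρ2 by -1/3.
  [ 1  12   0  2  |   -16 ]
  [ 0   1   0  0  |  -2/3 ]
  [ 0   0  -2  0  |     4 ]
  [ 0  -3   0  1  |    -3 ]
Add 3 times ρ2 to ρ4.
  [ 1  12   0  2  |   -16 ]
  [ 0   1   0  0  |  -2/3 ]
  [ 0   0  -2  0  |     4 ]
  [ 0   0   0  1  |    -5 ]
Multiply ρ3 by -1/2.
  [ 1  12  0  2  |   -16 ]
  [ 0   1  0  0  |  -2/3 ]
  [ 0   0  1  0  |    -2 ]
  [ 0   0  0  1  |    -5 ]
Subtract 2 times ρ4 from ρ1.
  [ 1  12  0  0  |    -6 ]
  [ 0   1  0  0  |  -2/3 ]
  [ 0   0  1  0  |    -2 ]
  [ 0   0  0  1  |    -5 ]
Subtract 12 times ρ2 from ρ1.
  [ 1  0  0  0  |     2 ]
  [ 0  1  0  0  |  -2/3 ]
  [ 0  0  1  0  |    -2 ]
  [ 0  0  0  1  |    -5 ]
Reading off the last column: x = 2, y = -2/3, z = -2, w = -5.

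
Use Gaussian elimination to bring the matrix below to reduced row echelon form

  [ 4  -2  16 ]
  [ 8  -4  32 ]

[[1, -1/2, 4], [0, 0, 0]]

Multiply R1 by 1/4.
  [ 1  -1/2   4 ]
  [ 8    -4  32 ]
Subtract 8 times R1 from R2.
  [ 1  -1/2  4 ]
  [ 0     0  0 ]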